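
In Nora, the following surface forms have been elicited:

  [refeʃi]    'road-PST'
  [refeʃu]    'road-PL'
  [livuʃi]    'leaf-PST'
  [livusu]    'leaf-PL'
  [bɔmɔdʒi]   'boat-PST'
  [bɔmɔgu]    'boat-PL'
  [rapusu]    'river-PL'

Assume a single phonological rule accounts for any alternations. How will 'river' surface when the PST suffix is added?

The root 'leaf' surfaces as [livuʃi] and [livusu], with a stem-final [ʃ] ~ [s] alternation.
But 'road' keeps [ʃ] in both environments ([refeʃi], [refeʃu]), so there is no rule changing /ʃ/ to [s] before the PL suffix.
Therefore /s/ is basic and [ʃ] is derived by palatalization before a front vowel (/g/ and /s/ become palato-alveolar [dʒ] and [ʃ] before a front vowel).
From [rapusu] the stem 'river' is /rapus/; before a front vowel this yields [rapuʃi].

[rapuʃi]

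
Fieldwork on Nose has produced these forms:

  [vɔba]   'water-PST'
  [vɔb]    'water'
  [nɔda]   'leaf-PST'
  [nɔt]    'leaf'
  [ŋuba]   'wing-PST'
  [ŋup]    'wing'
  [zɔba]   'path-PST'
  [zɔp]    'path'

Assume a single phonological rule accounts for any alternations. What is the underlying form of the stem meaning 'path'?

/zɔp/

In [zɔba] and [zɔp] the final segment of 'path' alternates: [b] ~ [p].
The stem 'water' ([vɔba], [vɔb]) shows [b] unchanged in both environments, so [b] cannot be basic with [p] derived in isolation.
The underlying segment must be /p/; voiceless stops become voiced between vowels, yielding [b] there.
So 'path' = /zɔp/.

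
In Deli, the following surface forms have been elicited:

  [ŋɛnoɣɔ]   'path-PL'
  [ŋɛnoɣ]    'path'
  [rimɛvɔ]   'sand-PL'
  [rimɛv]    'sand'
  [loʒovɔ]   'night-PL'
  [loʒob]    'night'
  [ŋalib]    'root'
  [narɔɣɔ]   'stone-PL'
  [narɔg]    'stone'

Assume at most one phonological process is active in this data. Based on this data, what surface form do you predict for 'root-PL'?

The stem for 'night' ends in [v] in [loʒovɔ] but [b] in [loʒob].
If /v/ were underlying and a rule turned it into [b] in isolation, 'sand' would also alternate; but it has [v] in both [rimɛvɔ] and [rimɛv].
The alternation reflects intervocalic spirantization: voiced stops become fricatives between vowels. /b/ is underlying.
From [ŋalib] the stem 'root' is /ŋalib/; between vowels this yields [ŋalivɔ].

[ŋalivɔ]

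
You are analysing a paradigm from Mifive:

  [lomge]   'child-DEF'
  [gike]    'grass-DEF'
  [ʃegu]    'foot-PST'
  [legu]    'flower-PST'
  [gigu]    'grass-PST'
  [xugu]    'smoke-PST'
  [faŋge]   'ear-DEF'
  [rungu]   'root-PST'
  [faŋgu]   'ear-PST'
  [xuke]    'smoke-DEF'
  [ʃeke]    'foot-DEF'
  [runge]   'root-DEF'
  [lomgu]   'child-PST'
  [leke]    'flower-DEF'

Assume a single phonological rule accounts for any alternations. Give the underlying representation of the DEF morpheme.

The DEF morpheme has two allomorphs, [-ge] and [-ke].
The PST suffix, which begins with [g], is invariant after every stem; so [g] is not altered by any rule here.
The DEF suffix is therefore /-ke/ underlyingly, with post-nasal voicing: voiceless stops become voiced after a nasal.

/-ke/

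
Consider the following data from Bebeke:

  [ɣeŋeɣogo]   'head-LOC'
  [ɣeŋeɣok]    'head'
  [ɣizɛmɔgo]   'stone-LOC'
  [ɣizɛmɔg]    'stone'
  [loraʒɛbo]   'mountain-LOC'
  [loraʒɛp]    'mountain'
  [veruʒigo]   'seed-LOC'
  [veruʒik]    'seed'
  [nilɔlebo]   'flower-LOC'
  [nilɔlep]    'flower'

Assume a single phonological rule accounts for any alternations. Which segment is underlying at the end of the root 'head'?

/k/

In [ɣeŋeɣogo] and [ɣeŋeɣok] the final segment of 'head' alternates: [g] ~ [k].
Compare 'stone', with invariant [g] in [ɣizɛmɔgo] and [ɣizɛmɔg]: an analysis with underlying /g/ and a rule producing [k] in isolation would wrongly predict alternation here too.
Therefore /k/ is basic and [g] is derived by intervocalic voicing (voiceless stops become voiced between vowels).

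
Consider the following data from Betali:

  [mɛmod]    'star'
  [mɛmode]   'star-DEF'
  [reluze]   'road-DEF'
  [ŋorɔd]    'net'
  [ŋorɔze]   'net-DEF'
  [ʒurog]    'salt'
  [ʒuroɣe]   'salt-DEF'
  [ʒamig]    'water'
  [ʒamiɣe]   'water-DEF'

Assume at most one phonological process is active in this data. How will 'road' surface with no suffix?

[relud]

In [ŋorɔd] and [ŋorɔze] the final segment of 'net' alternates: [d] ~ [z].
If /d/ were underlying and a rule turned it into [z] before the DEF suffix, 'star' would also alternate; but it has [d] in both [mɛmod] and [mɛmode].
The alternation reflects word-final hardening: voiced fricatives become stops word-finally. /z/ is underlying.
From [reluze] the stem 'road' is /reluz/; word-finally this yields [relud].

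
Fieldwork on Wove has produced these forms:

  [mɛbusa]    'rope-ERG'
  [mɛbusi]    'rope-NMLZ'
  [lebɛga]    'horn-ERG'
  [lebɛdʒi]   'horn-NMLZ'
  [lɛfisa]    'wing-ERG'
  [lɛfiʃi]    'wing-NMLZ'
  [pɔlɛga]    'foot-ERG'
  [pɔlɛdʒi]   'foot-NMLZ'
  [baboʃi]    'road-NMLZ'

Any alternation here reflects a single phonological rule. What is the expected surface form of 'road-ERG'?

In [lɛfisa] and [lɛfiʃi] the final segment of 'wing' alternates: [s] ~ [ʃ].
But 'rope' keeps [s] in both environments ([mɛbusa], [mɛbusi]), so there is no rule changing /s/ to [ʃ] before the NMLZ suffix.
The alternation reflects depalatalization: palato-alveolar /dʒ/ and /ʃ/ become [g] and [s] when no front vowel follows. /ʃ/ is underlying.
The one attested form of 'road', [baboʃi], shows underlying /baboʃ/. Applying the same rule when no front vowel follows gives [babosa].

[babosa]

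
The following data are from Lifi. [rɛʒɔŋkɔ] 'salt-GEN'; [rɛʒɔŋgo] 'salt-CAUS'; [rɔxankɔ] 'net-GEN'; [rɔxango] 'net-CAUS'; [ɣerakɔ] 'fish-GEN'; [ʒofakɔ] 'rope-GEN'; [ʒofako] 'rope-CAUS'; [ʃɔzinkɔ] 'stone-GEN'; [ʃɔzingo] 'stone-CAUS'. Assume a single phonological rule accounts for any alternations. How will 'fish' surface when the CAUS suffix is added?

The CAUS suffix surfaces as [-go] and [-ko], depending on the final segment of the stem.
By contrast the GEN suffix keeps its initial [k] throughout — that segment must be underlying.
The CAUS suffix is therefore /-go/ underlyingly, with post-vocalic devoicing: voiced stops become voiceless after a vowel.
After 'fish', which ends in a vowel, the suffix surfaces as [-ko], giving [ɣerako].

[ɣerako]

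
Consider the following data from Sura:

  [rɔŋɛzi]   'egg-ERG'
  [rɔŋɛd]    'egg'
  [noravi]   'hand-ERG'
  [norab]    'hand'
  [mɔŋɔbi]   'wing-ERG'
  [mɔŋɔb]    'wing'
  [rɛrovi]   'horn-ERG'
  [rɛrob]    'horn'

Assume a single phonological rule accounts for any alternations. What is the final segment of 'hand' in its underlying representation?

The root 'hand' surfaces as [noravi] and [norab], with a stem-final [v] ~ [b] alternation.
If /b/ were underlying and a rule turned it into [v] before the ERG suffix, 'wing' would also alternate; but it has [b] in both [mɔŋɔbi] and [mɔŋɔb].
Therefore /v/ is basic and [b] is derived by word-final hardening (voiced fricatives become stops word-finally).

/v/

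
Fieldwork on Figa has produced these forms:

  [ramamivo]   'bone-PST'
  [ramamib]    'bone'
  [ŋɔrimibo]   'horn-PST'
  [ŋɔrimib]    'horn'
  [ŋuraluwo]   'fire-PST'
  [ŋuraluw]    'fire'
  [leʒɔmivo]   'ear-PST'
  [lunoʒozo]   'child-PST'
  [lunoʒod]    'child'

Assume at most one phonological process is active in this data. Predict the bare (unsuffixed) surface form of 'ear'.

[leʒɔmib]

The root 'bone' surfaces as [ramamivo] and [ramamib], with a stem-final [v] ~ [b] alternation.
If /b/ were underlying and a rule turned it into [v] before the PST suffix, 'horn' would also alternate; but it has [b] in both [ŋɔrimibo] and [ŋɔrimib].
The alternation reflects word-final hardening: voiced fricatives become stops word-finally. /v/ is underlying.
The one attested form of 'ear', [leʒɔmivo], shows underlying /leʒɔmiv/. Applying the same rule word-finally gives [leʒɔmib].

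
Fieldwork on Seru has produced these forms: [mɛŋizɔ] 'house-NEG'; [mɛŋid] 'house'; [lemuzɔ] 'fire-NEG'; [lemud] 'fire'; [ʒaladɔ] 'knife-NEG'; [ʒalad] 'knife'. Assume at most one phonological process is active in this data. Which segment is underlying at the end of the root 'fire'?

/z/

The stem for 'fire' ends in [z] in [lemuzɔ] but [d] in [lemud].
Compare 'knife', with invariant [d] in [ʒaladɔ] and [ʒalad]: an analysis with underlying /d/ and a rule producing [z] before the NEG suffix would wrongly predict alternation here too.
Therefore /z/ is basic and [d] is derived by word-final hardening (voiced fricatives become stops word-finally).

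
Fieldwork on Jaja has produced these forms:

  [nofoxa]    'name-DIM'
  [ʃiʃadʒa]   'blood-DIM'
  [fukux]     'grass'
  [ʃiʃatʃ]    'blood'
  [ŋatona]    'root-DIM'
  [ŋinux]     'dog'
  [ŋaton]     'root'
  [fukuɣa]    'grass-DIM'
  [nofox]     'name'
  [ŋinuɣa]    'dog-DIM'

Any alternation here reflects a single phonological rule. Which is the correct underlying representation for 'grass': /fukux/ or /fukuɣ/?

/fukuɣ/

In [fukux] and [fukuɣa] the final segment of 'grass' alternates: [x] ~ [ɣ].
Compare 'name', with invariant [x] in [nofox] and [nofoxa]: an analysis with underlying /x/ and a rule producing [ɣ] before the DIM suffix would wrongly predict alternation here too.
So /ɣ/ is underlying, and a rule of word-final obstruent devoicing — voiced obstruents become voiceless word-finally — gives [x].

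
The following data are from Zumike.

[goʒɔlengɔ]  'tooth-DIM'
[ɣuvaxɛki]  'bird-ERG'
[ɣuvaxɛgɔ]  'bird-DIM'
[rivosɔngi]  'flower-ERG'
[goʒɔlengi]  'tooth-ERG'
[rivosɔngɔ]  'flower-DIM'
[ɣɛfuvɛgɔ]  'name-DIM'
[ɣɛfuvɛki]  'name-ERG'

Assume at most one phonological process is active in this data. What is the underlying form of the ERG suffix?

/-ki/

The ERG suffix surfaces as [-gi] and [-ki], depending on the final segment of the stem.
By contrast the DIM suffix keeps its initial [g] throughout — that segment must be underlying.
The ERG suffix is therefore /-ki/ underlyingly, with post-nasal voicing: voiceless stops become voiced after a nasal.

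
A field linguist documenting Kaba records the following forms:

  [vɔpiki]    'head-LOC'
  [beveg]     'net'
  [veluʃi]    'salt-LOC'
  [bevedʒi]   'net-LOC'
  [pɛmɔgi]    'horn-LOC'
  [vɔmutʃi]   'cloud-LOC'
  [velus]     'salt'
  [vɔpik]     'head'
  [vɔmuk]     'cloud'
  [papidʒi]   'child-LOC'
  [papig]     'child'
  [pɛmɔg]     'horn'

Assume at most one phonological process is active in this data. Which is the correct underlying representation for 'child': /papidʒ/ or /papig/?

'child' shows [g] ~ [dʒ] at the end of the stem ([papig] vs [papidʒi]).
The stem 'horn' ([pɛmɔg], [pɛmɔgi]) shows [g] unchanged in both environments, so [g] cannot be basic with [dʒ] derived before the LOC suffix.
Therefore /dʒ/ is basic and [g] is derived by depalatalization (palato-alveolar /tʃ/, /dʒ/ and /ʃ/ become [k], [g] and [s] when no front vowel follows).

/papidʒ/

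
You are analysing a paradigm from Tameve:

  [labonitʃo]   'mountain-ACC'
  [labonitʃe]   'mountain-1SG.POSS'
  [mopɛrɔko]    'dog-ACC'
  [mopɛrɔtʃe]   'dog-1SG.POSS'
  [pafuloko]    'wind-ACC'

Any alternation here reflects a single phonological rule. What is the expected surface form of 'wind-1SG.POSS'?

The root 'dog' surfaces as [mopɛrɔko] and [mopɛrɔtʃe], with a stem-final [k] ~ [tʃ] alternation.
But 'mountain' keeps [tʃ] in both environments ([labonitʃo], [labonitʃe]), so there is no rule changing /tʃ/ to [k] before the ACC suffix.
The alternation reflects palatalization before a front vowel: /k/ becomes palato-alveolar [tʃ] before a front vowel. /k/ is underlying.
From [pafuloko] the stem 'wind' is /pafulok/; before a front vowel this yields [pafulotʃe].

[pafulotʃe]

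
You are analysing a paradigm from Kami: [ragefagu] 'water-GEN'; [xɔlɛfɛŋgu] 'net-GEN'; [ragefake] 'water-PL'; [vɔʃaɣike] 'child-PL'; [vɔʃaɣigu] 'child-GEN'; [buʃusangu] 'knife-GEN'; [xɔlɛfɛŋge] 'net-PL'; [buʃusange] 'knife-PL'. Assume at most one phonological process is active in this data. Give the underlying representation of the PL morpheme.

The PL suffix surfaces as [-ge] and [-ke], depending on the final segment of the stem.
By contrast the GEN suffix keeps its initial [g] throughout — that segment must be underlying.
The PL suffix is therefore /-ke/ underlyingly, with post-nasal voicing: voiceless stops become voiced after a nasal.

/-ke/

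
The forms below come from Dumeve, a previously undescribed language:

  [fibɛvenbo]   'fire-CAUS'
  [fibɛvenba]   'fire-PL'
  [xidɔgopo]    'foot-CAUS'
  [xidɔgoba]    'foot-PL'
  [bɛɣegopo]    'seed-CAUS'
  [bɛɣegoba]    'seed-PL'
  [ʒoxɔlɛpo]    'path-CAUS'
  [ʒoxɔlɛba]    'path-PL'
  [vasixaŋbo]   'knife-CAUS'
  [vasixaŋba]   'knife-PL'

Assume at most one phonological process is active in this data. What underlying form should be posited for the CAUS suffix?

/-po/

The CAUS morpheme has two allomorphs, [-bo] and [-po].
By contrast the PL suffix keeps its initial [b] throughout — that segment must be underlying.
So the underlying form is /-po/, and voiceless stops become voiced after a nasal.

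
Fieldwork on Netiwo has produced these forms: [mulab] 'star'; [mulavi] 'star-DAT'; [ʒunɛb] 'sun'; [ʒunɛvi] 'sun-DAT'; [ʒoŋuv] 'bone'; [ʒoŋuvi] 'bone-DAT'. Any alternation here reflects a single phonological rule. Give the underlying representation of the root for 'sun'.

The stem for 'sun' ends in [b] in [ʒunɛb] but [v] in [ʒunɛvi].
Compare 'bone', with invariant [v] in [ʒoŋuv] and [ʒoŋuvi]: an analysis with underlying /v/ and a rule producing [b] in isolation would wrongly predict alternation here too.
The underlying segment must be /b/; voiced stops become fricatives between vowels, yielding [v] there.
Hence 'sun' is /ʒunɛb/ underlyingly.

/ʒunɛb/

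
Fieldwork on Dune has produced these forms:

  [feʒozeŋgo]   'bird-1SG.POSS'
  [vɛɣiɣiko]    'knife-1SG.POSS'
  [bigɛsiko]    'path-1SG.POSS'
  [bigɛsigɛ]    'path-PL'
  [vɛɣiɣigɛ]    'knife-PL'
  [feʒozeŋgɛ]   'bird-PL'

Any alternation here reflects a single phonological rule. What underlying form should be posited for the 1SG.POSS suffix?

The 1SG.POSS suffix surfaces as [-go] and [-ko], depending on the final segment of the stem.
The PL suffix, which begins with [g], is invariant after every stem; so [g] is not altered by any rule here.
So the underlying form is /-ko/, and voiceless stops become voiced after a nasal.

/-ko/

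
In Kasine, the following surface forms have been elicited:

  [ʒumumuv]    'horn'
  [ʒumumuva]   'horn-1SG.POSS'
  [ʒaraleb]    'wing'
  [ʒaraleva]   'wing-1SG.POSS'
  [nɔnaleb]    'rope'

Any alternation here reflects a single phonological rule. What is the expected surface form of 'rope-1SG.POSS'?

The stem for 'wing' ends in [b] in [ʒaraleb] but [v] in [ʒaraleva].
If /v/ were underlying and a rule turned it into [b] in isolation, 'horn' would also alternate; but it has [v] in both [ʒumumuv] and [ʒumumuva].
The alternation reflects intervocalic spirantization: voiced stops become fricatives between vowels. /b/ is underlying.
From [nɔnaleb] the stem 'rope' is /nɔnaleb/; between vowels this yields [nɔnaleva].

[nɔnaleva]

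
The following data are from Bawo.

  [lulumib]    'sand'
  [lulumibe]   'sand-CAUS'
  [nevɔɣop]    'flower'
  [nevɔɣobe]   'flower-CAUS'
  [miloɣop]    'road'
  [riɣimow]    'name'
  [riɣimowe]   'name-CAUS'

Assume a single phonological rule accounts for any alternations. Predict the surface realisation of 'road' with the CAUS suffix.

[miloɣobe]

The root 'flower' surfaces as [nevɔɣop] and [nevɔɣobe], with a stem-final [p] ~ [b] alternation.
If /b/ were underlying and a rule turned it into [p] in isolation, 'sand' would also alternate; but it has [b] in both [lulumib] and [lulumibe].
So /p/ is underlying, and a rule of intervocalic voicing — voiceless stops become voiced between vowels — gives [b].
The one attested form of 'road', [miloɣop], shows underlying /miloɣop/. Applying the same rule between vowels gives [miloɣobe].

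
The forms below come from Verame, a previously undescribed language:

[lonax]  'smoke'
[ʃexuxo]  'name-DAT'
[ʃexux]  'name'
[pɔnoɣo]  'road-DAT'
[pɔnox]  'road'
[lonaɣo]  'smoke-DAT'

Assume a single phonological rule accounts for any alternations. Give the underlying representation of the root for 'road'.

The stem for 'road' ends in [ɣ] in [pɔnoɣo] but [x] in [pɔnox].
The stem 'name' ([ʃexuxo], [ʃexux]) shows [x] unchanged in both environments, so [x] cannot be basic with [ɣ] derived before the DAT suffix.
The alternation reflects word-final obstruent devoicing: voiced obstruents become voiceless word-finally. /ɣ/ is underlying.
So 'road' = /pɔnoɣ/.

/pɔnoɣ/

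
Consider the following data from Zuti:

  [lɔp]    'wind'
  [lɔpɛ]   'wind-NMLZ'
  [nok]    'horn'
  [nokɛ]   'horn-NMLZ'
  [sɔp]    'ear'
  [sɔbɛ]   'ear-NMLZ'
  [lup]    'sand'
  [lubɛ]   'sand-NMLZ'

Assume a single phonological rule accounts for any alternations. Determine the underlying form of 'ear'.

/sɔb/

The root 'ear' surfaces as [sɔp] and [sɔbɛ], with a stem-final [p] ~ [b] alternation.
The stem 'wind' ([lɔp], [lɔpɛ]) shows [p] unchanged in both environments, so [p] cannot be basic with [b] derived before the NMLZ suffix.
So /b/ is underlying, and a rule of word-final obstruent devoicing — voiced obstruents become voiceless word-finally — gives [p].
Hence 'ear' is /sɔb/ underlyingly.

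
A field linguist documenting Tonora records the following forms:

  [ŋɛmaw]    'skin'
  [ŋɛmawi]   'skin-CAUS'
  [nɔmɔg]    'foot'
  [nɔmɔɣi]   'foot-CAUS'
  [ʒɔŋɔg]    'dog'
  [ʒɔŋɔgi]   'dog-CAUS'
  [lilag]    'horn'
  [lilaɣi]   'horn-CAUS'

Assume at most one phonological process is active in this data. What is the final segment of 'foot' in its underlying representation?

The root 'foot' surfaces as [nɔmɔg] and [nɔmɔɣi], with a stem-final [g] ~ [ɣ] alternation.
But 'dog' keeps [g] in both environments ([ʒɔŋɔg], [ʒɔŋɔgi]), so there is no rule changing /g/ to [ɣ] before the CAUS suffix.
So /ɣ/ is underlying, and a rule of word-final hardening — voiced fricatives become stops word-finally — gives [g].

/ɣ/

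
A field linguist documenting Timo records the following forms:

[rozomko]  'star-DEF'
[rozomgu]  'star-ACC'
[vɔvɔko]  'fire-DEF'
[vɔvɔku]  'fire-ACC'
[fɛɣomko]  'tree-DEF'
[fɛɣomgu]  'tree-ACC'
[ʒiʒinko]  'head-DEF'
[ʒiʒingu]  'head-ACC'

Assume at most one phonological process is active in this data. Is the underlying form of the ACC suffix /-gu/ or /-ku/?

/-gu/

The ACC suffix surfaces as [-gu] and [-ku], depending on the final segment of the stem.
By contrast the DEF suffix keeps its initial [k] throughout — that segment must be underlying.
So the underlying form is /-gu/, and voiced stops become voiceless after a vowel.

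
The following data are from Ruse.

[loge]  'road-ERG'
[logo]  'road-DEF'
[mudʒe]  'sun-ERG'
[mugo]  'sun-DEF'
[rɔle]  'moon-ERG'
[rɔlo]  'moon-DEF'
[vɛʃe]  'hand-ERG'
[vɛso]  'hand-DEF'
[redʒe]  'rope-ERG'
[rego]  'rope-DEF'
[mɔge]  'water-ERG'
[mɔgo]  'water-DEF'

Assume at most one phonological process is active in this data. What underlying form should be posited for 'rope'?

/redʒ/

The root 'rope' surfaces as [redʒe] and [rego], with a stem-final [dʒ] ~ [g] alternation.
But 'road' keeps [g] in both environments ([loge], [logo]), so there is no rule changing /g/ to [dʒ] before the ERG suffix.
Therefore /dʒ/ is basic and [g] is derived by depalatalization (palato-alveolar /dʒ/ and /ʃ/ become [g] and [s] when no front vowel follows).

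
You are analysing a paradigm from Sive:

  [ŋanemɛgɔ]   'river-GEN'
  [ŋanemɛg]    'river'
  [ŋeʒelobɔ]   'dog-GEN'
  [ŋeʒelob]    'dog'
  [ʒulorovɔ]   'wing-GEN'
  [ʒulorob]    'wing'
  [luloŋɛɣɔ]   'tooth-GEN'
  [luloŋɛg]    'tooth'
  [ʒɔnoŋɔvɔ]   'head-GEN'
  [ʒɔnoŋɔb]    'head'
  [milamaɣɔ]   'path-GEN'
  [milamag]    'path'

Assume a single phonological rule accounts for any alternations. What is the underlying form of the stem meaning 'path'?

'path' shows [ɣ] ~ [g] at the end of the stem ([milamaɣɔ] vs [milamag]).
If /g/ were underlying and a rule turned it into [ɣ] before the GEN suffix, 'river' would also alternate; but it has [g] in both [ŋanemɛgɔ] and [ŋanemɛg].
Therefore /ɣ/ is basic and [g] is derived by word-final hardening (voiced fricatives become stops word-finally).

/milamaɣ/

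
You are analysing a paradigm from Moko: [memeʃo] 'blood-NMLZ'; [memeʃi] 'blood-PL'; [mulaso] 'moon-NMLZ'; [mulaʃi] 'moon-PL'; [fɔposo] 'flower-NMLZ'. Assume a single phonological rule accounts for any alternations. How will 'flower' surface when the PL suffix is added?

[fɔpoʃi]

The root 'moon' surfaces as [mulaso] and [mulaʃi], with a stem-final [s] ~ [ʃ] alternation.
If /ʃ/ were underlying and a rule turned it into [s] before the NMLZ suffix, 'blood' would also alternate; but it has [ʃ] in both [memeʃo] and [memeʃi].
The underlying segment must be /s/; /s/ becomes palato-alveolar [ʃ] before a front vowel, yielding [ʃ] there.
The one attested form of 'flower', [fɔposo], shows underlying /fɔpos/. Applying the same rule before a front vowel gives [fɔpoʃi].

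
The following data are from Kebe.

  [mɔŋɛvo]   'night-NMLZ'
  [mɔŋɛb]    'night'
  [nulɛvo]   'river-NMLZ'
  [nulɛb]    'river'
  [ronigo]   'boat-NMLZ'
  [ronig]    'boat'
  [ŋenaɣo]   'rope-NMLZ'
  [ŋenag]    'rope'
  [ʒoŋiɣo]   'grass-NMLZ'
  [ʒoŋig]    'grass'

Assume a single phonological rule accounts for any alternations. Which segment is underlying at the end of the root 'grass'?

The root 'grass' surfaces as [ʒoŋiɣo] and [ʒoŋig], with a stem-final [ɣ] ~ [g] alternation.
If /g/ were underlying and a rule turned it into [ɣ] before the NMLZ suffix, 'boat' would also alternate; but it has [g] in both [ronigo] and [ronig].
The alternation reflects word-final hardening: voiced fricatives become stops word-finally. /ɣ/ is underlying.

/ɣ/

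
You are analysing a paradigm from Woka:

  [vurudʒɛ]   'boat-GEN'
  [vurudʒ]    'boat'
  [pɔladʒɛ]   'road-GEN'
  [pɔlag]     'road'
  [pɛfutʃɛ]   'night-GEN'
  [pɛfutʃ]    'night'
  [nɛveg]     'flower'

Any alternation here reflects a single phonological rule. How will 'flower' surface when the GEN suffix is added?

[nɛvedʒɛ]

In [pɔladʒɛ] and [pɔlag] the final segment of 'road' alternates: [dʒ] ~ [g].
Compare 'boat', with invariant [dʒ] in [vurudʒɛ] and [vurudʒ]: an analysis with underlying /dʒ/ and a rule producing [g] in isolation would wrongly predict alternation here too.
The underlying segment must be /g/; /g/ becomes palato-alveolar [dʒ] before a front vowel, yielding [dʒ] there.
From [nɛveg] the stem 'flower' is /nɛveg/; before a front vowel this yields [nɛvedʒɛ].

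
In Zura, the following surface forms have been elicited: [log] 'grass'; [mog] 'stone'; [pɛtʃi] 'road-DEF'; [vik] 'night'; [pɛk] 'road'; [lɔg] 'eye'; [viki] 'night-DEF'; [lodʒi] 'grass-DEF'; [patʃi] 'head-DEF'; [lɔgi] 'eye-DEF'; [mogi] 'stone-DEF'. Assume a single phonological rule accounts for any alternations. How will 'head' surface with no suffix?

[pak]

The root 'road' surfaces as [pɛk] and [pɛtʃi], with a stem-final [k] ~ [tʃ] alternation.
But 'night' keeps [k] in both environments ([vik], [viki]), so there is no rule changing /k/ to [tʃ] before the DEF suffix.
The underlying segment must be /tʃ/; palato-alveolar /tʃ/ and /dʒ/ become [k] and [g] when no front vowel follows, yielding [k] there.
From [patʃi] the stem 'head' is /patʃ/; when no front vowel follows this yields [pak].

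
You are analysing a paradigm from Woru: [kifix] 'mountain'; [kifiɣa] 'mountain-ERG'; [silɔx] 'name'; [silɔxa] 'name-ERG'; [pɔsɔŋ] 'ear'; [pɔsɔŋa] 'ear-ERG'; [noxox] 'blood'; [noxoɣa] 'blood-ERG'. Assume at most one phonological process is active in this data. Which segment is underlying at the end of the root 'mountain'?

The stem for 'mountain' ends in [x] in [kifix] but [ɣ] in [kifiɣa].
But 'name' keeps [x] in both environments ([silɔx], [silɔxa]), so there is no rule changing /x/ to [ɣ] before the ERG suffix.
So /ɣ/ is underlying, and a rule of word-final obstruent devoicing — voiced obstruents become voiceless word-finally — gives [x].

/ɣ/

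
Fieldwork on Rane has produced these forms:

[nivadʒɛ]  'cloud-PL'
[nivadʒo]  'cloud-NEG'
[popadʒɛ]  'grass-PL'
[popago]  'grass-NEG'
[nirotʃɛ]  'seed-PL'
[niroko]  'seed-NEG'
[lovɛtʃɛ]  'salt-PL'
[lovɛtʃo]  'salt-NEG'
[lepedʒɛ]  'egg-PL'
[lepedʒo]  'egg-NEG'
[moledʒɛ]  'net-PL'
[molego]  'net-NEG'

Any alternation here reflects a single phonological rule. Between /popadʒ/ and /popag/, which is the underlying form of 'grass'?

'grass' shows [dʒ] ~ [g] at the end of the stem ([popadʒɛ] vs [popago]).
Compare 'egg', with invariant [dʒ] in [lepedʒɛ] and [lepedʒo]: an analysis with underlying /dʒ/ and a rule producing [g] before the NEG suffix would wrongly predict alternation here too.
The underlying segment must be /g/; /k/ and /g/ become palato-alveolar [tʃ] and [dʒ] before a front vowel, yielding [dʒ] there.

/popag/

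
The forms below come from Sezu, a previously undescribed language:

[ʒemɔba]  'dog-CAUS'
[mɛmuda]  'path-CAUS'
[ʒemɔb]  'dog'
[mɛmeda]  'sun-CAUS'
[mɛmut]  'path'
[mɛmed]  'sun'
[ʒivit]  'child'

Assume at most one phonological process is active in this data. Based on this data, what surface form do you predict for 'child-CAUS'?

[ʒivida]

'path' shows [t] ~ [d] at the end of the stem ([mɛmut] vs [mɛmuda]).
The stem 'sun' ([mɛmed], [mɛmeda]) shows [d] unchanged in both environments, so [d] cannot be basic with [t] derived in isolation.
The underlying segment must be /t/; voiceless stops become voiced between vowels, yielding [d] there.
The one attested form of 'child', [ʒivit], shows underlying /ʒivit/. Applying the same rule between vowels gives [ʒivida].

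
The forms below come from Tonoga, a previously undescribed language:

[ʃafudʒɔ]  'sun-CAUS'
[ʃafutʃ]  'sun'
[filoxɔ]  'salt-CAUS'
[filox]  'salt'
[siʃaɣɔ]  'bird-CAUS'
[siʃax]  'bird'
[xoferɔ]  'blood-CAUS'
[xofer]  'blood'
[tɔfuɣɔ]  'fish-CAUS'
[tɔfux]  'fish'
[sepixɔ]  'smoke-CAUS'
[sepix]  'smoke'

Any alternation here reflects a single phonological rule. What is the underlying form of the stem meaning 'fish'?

/tɔfuɣ/

The root 'fish' surfaces as [tɔfuɣɔ] and [tɔfux], with a stem-final [ɣ] ~ [x] alternation.
Compare 'salt', with invariant [x] in [filoxɔ] and [filox]: an analysis with underlying /x/ and a rule producing [ɣ] before the CAUS suffix would wrongly predict alternation here too.
Therefore /ɣ/ is basic and [x] is derived by word-final obstruent devoicing (voiced obstruents become voiceless word-finally).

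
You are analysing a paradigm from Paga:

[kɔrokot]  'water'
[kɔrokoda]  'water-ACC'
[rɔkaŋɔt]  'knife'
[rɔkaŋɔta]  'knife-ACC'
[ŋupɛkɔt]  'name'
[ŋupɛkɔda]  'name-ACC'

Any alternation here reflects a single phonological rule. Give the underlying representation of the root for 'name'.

The stem for 'name' ends in [t] in [ŋupɛkɔt] but [d] in [ŋupɛkɔda].
Compare 'knife', with invariant [t] in [rɔkaŋɔt] and [rɔkaŋɔta]: an analysis with underlying /t/ and a rule producing [d] before the ACC suffix would wrongly predict alternation here too.
So /d/ is underlying, and a rule of word-final obstruent devoicing — voiced obstruents become voiceless word-finally — gives [t].

/ŋupɛkɔd/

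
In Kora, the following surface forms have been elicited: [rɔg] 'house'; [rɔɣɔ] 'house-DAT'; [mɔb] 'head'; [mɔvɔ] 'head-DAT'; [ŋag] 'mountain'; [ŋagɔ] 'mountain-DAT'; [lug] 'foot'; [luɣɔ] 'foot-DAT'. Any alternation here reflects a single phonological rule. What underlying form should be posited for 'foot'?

The root 'foot' surfaces as [lug] and [luɣɔ], with a stem-final [g] ~ [ɣ] alternation.
But 'mountain' keeps [g] in both environments ([ŋag], [ŋagɔ]), so there is no rule changing /g/ to [ɣ] before the DAT suffix.
Therefore /ɣ/ is basic and [g] is derived by word-final hardening (voiced fricatives become stops word-finally).
Hence 'foot' is /luɣ/ underlyingly.

/luɣ/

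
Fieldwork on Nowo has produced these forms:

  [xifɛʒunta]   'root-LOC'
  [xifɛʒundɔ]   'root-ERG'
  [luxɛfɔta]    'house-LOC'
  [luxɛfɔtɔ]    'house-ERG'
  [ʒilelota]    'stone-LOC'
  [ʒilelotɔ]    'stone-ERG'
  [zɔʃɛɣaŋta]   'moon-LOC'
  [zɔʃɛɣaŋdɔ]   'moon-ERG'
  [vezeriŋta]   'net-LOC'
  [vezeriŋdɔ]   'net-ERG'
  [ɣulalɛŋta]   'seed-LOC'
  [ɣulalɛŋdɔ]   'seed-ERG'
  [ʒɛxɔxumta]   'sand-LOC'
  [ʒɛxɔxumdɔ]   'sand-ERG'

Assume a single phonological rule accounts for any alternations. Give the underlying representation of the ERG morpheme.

/-dɔ/

The ERG morpheme has two allomorphs, [-dɔ] and [-tɔ].
The LOC suffix, which begins with [t], is invariant after every stem; so [t] is not altered by any rule here.
So the underlying form is /-dɔ/, and voiced stops become voiceless after a vowel.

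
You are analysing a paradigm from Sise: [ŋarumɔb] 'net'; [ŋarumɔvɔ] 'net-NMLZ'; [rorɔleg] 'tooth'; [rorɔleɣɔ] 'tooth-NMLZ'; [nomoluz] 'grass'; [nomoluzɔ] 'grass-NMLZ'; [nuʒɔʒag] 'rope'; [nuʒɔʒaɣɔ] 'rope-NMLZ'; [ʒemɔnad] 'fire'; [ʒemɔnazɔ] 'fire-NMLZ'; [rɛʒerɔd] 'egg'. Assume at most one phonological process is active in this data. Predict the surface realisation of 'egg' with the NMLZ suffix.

[rɛʒerɔzɔ]

The stem for 'fire' ends in [d] in [ʒemɔnad] but [z] in [ʒemɔnazɔ].
If /z/ were underlying and a rule turned it into [d] in isolation, 'grass' would also alternate; but it has [z] in both [nomoluz] and [nomoluzɔ].
Therefore /d/ is basic and [z] is derived by intervocalic spirantization (voiced stops become fricatives between vowels).
The one attested form of 'egg', [rɛʒerɔd], shows underlying /rɛʒerɔd/. Applying the same rule between vowels gives [rɛʒerɔzɔ].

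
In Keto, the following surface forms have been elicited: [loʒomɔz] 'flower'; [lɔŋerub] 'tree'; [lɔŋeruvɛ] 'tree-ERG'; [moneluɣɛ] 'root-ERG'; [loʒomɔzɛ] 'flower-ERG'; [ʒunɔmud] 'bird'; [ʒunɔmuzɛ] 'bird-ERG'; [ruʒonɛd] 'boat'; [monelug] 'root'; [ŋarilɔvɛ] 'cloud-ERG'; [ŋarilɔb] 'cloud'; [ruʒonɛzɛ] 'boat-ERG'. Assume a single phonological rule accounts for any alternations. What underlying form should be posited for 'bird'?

/ʒunɔmud/

'bird' shows [z] ~ [d] at the end of the stem ([ʒunɔmuzɛ] vs [ʒunɔmud]).
The stem 'flower' ([loʒomɔzɛ], [loʒomɔz]) shows [z] unchanged in both environments, so [z] cannot be basic with [d] derived in isolation.
So /d/ is underlying, and a rule of intervocalic spirantization — voiced stops become fricatives between vowels — gives [z].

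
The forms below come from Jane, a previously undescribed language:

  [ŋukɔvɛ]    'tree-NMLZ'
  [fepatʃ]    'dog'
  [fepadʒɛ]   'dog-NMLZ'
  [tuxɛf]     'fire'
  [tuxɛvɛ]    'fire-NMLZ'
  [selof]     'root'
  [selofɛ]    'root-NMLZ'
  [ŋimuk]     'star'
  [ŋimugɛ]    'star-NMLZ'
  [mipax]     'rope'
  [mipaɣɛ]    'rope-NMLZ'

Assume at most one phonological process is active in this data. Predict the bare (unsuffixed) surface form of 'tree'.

[ŋukɔf]

In [tuxɛf] and [tuxɛvɛ] the final segment of 'fire' alternates: [f] ~ [v].
But 'root' keeps [f] in both environments ([selof], [selofɛ]), so there is no rule changing /f/ to [v] before the NMLZ suffix.
The alternation reflects word-final obstruent devoicing: voiced obstruents become voiceless word-finally. /v/ is underlying.
The one attested form of 'tree', [ŋukɔvɛ], shows underlying /ŋukɔv/. Applying the same rule word-finally gives [ŋukɔf].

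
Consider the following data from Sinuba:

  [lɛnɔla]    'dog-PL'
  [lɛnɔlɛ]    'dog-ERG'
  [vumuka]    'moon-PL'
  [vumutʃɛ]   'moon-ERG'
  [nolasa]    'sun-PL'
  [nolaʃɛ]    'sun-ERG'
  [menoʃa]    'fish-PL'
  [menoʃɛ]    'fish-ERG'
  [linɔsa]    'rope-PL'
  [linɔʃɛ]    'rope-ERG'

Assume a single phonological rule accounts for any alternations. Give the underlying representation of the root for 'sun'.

The root 'sun' surfaces as [nolasa] and [nolaʃɛ], with a stem-final [s] ~ [ʃ] alternation.
If /ʃ/ were underlying and a rule turned it into [s] before the PL suffix, 'fish' would also alternate; but it has [ʃ] in both [menoʃa] and [menoʃɛ].
Therefore /s/ is basic and [ʃ] is derived by palatalization before a front vowel (/k/ and /s/ become palato-alveolar [tʃ] and [ʃ] before a front vowel).

/nolas/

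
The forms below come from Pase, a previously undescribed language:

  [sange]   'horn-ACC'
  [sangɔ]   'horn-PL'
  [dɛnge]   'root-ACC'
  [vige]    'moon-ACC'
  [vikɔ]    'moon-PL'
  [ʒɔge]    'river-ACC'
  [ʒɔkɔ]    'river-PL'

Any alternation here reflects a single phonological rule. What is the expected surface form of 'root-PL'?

[dɛngɔ]

The PL suffix surfaces as [-gɔ] and [-kɔ], depending on the final segment of the stem.
The ACC suffix, which begins with [g], is invariant after every stem; so [g] is not altered by any rule here.
The PL suffix is therefore /-kɔ/ underlyingly, with post-nasal voicing: voiceless stops become voiced after a nasal.
After 'root', which ends in a nasal, the suffix surfaces as [-gɔ], giving [dɛngɔ].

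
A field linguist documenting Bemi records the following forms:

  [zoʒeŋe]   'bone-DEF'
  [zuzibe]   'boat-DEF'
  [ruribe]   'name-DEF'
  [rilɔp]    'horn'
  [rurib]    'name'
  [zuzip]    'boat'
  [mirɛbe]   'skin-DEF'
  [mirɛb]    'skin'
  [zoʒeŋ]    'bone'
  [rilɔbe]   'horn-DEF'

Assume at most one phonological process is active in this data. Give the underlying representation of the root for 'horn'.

The stem for 'horn' ends in [p] in [rilɔp] but [b] in [rilɔbe].
If /b/ were underlying and a rule turned it into [p] in isolation, 'skin' would also alternate; but it has [b] in both [mirɛb] and [mirɛbe].
So /p/ is underlying, and a rule of intervocalic voicing — voiceless stops become voiced between vowels — gives [b].
The underlying form of 'horn' is therefore /rilɔp/.

/rilɔp/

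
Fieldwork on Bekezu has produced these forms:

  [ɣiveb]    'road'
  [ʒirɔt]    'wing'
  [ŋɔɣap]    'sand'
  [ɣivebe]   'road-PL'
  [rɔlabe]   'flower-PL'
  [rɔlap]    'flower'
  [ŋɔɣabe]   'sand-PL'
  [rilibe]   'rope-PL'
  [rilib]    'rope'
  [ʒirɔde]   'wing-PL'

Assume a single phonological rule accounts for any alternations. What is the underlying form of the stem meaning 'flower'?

In [rɔlap] and [rɔlabe] the final segment of 'flower' alternates: [p] ~ [b].
If /b/ were underlying and a rule turned it into [p] in isolation, 'road' would also alternate; but it has [b] in both [ɣiveb] and [ɣivebe].
Therefore /p/ is basic and [b] is derived by intervocalic voicing (voiceless stops become voiced between vowels).

/rɔlap/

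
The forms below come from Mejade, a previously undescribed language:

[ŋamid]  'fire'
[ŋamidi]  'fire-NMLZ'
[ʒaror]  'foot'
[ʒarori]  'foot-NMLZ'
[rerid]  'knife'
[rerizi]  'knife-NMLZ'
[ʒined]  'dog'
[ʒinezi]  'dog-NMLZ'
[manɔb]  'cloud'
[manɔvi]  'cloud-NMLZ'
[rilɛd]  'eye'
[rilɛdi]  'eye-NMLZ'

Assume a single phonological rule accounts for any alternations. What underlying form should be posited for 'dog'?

/ʒinez/

The root 'dog' surfaces as [ʒined] and [ʒinezi], with a stem-final [d] ~ [z] alternation.
If /d/ were underlying and a rule turned it into [z] before the NMLZ suffix, 'eye' would also alternate; but it has [d] in both [rilɛd] and [rilɛdi].
The alternation reflects word-final hardening: voiced fricatives become stops word-finally. /z/ is underlying.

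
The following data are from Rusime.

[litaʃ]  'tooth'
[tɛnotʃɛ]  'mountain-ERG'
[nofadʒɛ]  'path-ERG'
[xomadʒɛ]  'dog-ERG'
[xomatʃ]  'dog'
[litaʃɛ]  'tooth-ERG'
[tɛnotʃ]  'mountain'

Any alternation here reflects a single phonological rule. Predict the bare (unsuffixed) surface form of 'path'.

'dog' shows [dʒ] ~ [tʃ] at the end of the stem ([xomadʒɛ] vs [xomatʃ]).
But 'mountain' keeps [tʃ] in both environments ([tɛnotʃɛ], [tɛnotʃ]), so there is no rule changing /tʃ/ to [dʒ] before the ERG suffix.
Therefore /dʒ/ is basic and [tʃ] is derived by word-final obstruent devoicing (voiced obstruents become voiceless word-finally).
From [nofadʒɛ] the stem 'path' is /nofadʒ/; word-finally this yields [nofatʃ].

[nofatʃ]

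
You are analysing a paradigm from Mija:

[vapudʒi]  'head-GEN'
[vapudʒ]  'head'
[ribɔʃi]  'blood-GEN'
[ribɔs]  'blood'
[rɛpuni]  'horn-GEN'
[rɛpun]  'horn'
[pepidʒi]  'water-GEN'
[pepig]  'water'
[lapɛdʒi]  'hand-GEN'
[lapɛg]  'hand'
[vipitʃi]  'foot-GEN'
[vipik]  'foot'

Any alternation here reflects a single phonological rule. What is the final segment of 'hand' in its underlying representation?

In [lapɛdʒi] and [lapɛg] the final segment of 'hand' alternates: [dʒ] ~ [g].
But 'head' keeps [dʒ] in both environments ([vapudʒi], [vapudʒ]), so there is no rule changing /dʒ/ to [g] in isolation.
The alternation reflects palatalization before a front vowel: /k/, /g/ and /s/ become palato-alveolar [tʃ], [dʒ] and [ʃ] before a front vowel. /g/ is underlying.

/g/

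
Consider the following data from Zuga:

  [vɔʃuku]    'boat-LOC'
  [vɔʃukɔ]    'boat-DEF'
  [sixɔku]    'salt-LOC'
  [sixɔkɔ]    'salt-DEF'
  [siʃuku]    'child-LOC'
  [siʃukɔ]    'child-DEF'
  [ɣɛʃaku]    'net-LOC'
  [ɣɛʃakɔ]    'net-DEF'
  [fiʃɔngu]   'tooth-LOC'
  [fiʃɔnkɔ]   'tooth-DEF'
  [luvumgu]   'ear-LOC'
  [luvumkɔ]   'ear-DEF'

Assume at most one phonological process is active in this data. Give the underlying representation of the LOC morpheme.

The LOC morpheme has two allomorphs, [-gu] and [-ku].
By contrast the DEF suffix keeps its initial [k] throughout — that segment must be underlying.
So the underlying form is /-gu/, and voiced stops become voiceless after a vowel.

/-gu/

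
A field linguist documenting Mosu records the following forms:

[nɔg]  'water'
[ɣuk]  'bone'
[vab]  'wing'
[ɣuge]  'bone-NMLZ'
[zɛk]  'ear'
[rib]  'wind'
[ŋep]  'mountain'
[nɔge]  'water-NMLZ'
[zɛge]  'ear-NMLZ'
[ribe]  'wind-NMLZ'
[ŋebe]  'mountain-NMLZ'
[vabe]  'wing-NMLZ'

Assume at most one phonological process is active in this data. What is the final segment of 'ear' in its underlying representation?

In [zɛk] and [zɛge] the final segment of 'ear' alternates: [k] ~ [g].
The stem 'water' ([nɔg], [nɔge]) shows [g] unchanged in both environments, so [g] cannot be basic with [k] derived in isolation.
Therefore /k/ is basic and [g] is derived by intervocalic voicing (voiceless stops become voiced between vowels).

/k/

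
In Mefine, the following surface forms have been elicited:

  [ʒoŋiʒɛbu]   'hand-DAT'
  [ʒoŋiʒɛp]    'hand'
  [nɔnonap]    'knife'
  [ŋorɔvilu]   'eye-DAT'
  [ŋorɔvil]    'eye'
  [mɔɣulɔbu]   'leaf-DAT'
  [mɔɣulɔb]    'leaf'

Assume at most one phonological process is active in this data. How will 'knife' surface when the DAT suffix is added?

[nɔnonabu]

In [ʒoŋiʒɛbu] and [ʒoŋiʒɛp] the final segment of 'hand' alternates: [b] ~ [p].
If /b/ were underlying and a rule turned it into [p] in isolation, 'leaf' would also alternate; but it has [b] in both [mɔɣulɔbu] and [mɔɣulɔb].
So /p/ is underlying, and a rule of intervocalic voicing — voiceless stops become voiced between vowels — gives [b].
The one attested form of 'knife', [nɔnonap], shows underlying /nɔnonap/. Applying the same rule between vowels gives [nɔnonabu].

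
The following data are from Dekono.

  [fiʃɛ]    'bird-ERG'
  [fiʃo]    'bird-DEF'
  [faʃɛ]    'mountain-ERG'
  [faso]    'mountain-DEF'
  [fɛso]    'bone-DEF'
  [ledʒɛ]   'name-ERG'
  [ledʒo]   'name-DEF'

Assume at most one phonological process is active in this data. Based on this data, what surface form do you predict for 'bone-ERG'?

[fɛʃɛ]

'mountain' shows [ʃ] ~ [s] at the end of the stem ([faʃɛ] vs [faso]).
The stem 'bird' ([fiʃɛ], [fiʃo]) shows [ʃ] unchanged in both environments, so [ʃ] cannot be basic with [s] derived before the DEF suffix.
The underlying segment must be /s/; /s/ becomes palato-alveolar [ʃ] before a front vowel, yielding [ʃ] there.
From [fɛso] the stem 'bone' is /fɛs/; before a front vowel this yields [fɛʃɛ].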